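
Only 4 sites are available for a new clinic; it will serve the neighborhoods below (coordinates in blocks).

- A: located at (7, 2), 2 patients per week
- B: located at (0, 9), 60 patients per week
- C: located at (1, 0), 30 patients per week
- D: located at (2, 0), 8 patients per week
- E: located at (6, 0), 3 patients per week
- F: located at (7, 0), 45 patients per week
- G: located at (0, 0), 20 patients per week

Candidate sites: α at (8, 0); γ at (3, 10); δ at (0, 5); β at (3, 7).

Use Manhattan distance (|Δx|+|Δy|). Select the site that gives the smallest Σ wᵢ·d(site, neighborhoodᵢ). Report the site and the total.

Total weighted distance at each candidate:
  α (8, 0): total = 1495
  γ (3, 10): total = 1641
  δ (0, 5): total = 1169
  β (3, 7): total = 1377
Minimum is at δ with total 1169 blocks.

δ, total 1169 blocks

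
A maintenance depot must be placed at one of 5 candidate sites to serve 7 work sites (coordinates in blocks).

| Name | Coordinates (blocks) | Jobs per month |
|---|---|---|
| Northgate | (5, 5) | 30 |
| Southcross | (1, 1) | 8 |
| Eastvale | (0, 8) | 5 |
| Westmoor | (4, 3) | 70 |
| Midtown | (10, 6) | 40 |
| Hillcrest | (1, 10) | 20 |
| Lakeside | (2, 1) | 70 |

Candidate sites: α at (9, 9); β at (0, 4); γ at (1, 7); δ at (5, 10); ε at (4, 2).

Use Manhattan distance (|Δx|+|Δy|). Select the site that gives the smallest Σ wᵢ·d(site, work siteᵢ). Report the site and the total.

ε, total 1102 blocks

Total weighted distance at each candidate:
  α (9, 9): total = 2578
  β (0, 4): total = 1552
  γ (1, 7): total = 1678
  δ (5, 10): total = 2129
  ε (4, 2): total = 1102
Minimum is at ε with total 1102 blocks.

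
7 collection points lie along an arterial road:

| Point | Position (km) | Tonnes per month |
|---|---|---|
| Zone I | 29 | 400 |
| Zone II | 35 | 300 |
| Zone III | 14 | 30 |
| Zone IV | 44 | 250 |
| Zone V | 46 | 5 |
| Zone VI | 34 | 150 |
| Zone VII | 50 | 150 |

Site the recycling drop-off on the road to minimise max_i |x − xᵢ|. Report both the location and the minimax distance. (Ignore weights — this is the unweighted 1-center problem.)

The 1-center on a line is the midpoint of the two extreme points: leftmost at 14, rightmost at 50.
Optimal location = (14 + 50)/2 = 32; maximum distance = (50 − 14)/2 = 18.

location 32, max distance 18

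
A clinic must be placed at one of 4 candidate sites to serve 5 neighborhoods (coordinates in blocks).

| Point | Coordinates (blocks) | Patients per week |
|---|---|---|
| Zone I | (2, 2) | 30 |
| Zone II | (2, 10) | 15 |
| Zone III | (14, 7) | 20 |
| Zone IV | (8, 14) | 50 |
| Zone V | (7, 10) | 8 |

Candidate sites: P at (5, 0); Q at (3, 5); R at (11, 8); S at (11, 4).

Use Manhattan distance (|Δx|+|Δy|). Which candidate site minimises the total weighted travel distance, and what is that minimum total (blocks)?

R, total 1193 blocks

Total weighted distance at each candidate:
  P (5, 0): total = 1611
  Q (3, 5): total = 1242
  R (11, 8): total = 1193
  S (11, 4): total = 1405
Minimum is at R with total 1193 blocks.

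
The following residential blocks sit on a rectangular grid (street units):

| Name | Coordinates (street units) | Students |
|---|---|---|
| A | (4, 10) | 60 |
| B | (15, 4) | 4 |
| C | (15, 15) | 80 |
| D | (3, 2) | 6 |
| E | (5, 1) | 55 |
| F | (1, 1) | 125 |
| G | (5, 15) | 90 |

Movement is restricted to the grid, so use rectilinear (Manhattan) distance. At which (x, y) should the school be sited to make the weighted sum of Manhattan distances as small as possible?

(5, 10)

Manhattan distance separates: Σwᵢ(|x−xᵢ|+|y−yᵢ|) = Σwᵢ|x−xᵢ| + Σwᵢ|y−yᵢ|, so x and y are optimised independently as 1-D weighted medians.
Total weight W = 420; half = 210.
x-coordinate, sorted with cumulative weight:
  x=1 (F, w=125) cum 125
  x=3 (D, w=6) cum 131
  x=4 (A, w=60) cum 191
  x=5 (E, w=55) cum 246  ← median
  x=5 (G, w=90) cum 336
  x=15 (B, w=4) cum 340
  x=15 (C, w=80) cum 420
⇒ x* = 5
y-coordinate, sorted with cumulative weight:
  y=1 (E, w=55) cum 55
  y=1 (F, w=125) cum 180
  y=2 (D, w=6) cum 186
  y=4 (B, w=4) cum 190
  y=10 (A, w=60) cum 250  ← median
  y=15 (C, w=80) cum 330
  y=15 (G, w=90) cum 420
⇒ y* = 10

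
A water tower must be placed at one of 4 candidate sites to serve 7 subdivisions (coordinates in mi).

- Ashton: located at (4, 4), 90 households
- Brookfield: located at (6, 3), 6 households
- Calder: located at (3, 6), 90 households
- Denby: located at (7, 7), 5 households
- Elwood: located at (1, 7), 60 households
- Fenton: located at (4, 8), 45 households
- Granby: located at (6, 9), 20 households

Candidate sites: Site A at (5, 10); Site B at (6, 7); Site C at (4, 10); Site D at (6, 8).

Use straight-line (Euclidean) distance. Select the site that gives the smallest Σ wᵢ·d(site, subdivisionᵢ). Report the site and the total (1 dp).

Site B, total 1078.7 mi

Total weighted distance at each candidate:
  Site A (5, 10): total = 1439.3
  Site B (6, 7): total = 1078.7
  Site C (4, 10): total = 1365.3
  Site D (6, 8): total = 1180.0
Minimum is at Site B with total 1078.7 mi.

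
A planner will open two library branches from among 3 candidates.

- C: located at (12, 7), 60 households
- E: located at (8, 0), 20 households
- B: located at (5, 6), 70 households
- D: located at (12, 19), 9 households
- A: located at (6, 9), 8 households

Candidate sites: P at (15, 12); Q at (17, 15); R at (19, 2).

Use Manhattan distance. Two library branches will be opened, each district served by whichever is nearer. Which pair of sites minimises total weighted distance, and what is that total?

Evaluate every pair (each demand assigned to the nearer of the two):
  {P, R}: total = 2046
  {P, Q}: total = 2157
  {Q, R}: total = 2457
Best pair: {P, R} with total 2046.

{P, R}, total 2046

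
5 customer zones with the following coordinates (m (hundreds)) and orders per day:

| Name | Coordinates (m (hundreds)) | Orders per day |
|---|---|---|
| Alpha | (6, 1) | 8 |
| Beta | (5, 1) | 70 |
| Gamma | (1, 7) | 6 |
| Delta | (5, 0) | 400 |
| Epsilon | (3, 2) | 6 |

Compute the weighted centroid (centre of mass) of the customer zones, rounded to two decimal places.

The minimiser of Σwᵢ‖p−pᵢ‖² is the weighted centroid p* = (Σwᵢpᵢ)/(Σwᵢ).
Σwᵢ = 490.
Σwᵢxᵢ = 8·6 + 70·5 + 6·1 + 400·5 + 6·3 = 2422.
Σwᵢyᵢ = 8·1 + 70·1 + 6·7 + 400·0 + 6·2 = 132.
x* = 2422/490 = 4.94, y* = 132/490 = 0.27.

(4.94, 0.27)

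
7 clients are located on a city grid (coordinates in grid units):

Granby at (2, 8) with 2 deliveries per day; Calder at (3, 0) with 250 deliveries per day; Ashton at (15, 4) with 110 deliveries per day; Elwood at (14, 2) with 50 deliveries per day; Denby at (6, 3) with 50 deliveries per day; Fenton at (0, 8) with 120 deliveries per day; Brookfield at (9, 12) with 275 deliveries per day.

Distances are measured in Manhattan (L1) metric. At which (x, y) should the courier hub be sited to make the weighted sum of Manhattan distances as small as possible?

(9, 4)

Manhattan distance separates: Σwᵢ(|x−xᵢ|+|y−yᵢ|) = Σwᵢ|x−xᵢ| + Σwᵢ|y−yᵢ|, so x and y are optimised independently as 1-D weighted medians.
Total weight W = 857; half = 428.5.
x-coordinate, sorted with cumulative weight:
  x=0 (Fenton, w=120) cum 120
  x=2 (Granby, w=2) cum 122
  x=3 (Calder, w=250) cum 372
  x=6 (Denby, w=50) cum 422
  x=9 (Brookfield, w=275) cum 697  ← median
  x=14 (Elwood, w=50) cum 747
  x=15 (Ashton, w=110) cum 857
⇒ x* = 9
y-coordinate, sorted with cumulative weight:
  y=0 (Calder, w=250) cum 250
  y=2 (Elwood, w=50) cum 300
  y=3 (Denby, w=50) cum 350
  y=4 (Ashton, w=110) cum 460  ← median
  y=8 (Granby, w=2) cum 462
  y=8 (Fenton, w=120) cum 582
  y=12 (Brookfield, w=275) cum 857
⇒ y* = 4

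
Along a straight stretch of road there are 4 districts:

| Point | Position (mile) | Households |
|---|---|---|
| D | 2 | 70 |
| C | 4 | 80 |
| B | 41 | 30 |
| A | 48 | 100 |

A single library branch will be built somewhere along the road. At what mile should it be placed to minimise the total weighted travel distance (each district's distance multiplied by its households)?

For a sum of weighted absolute distances on a line, the optimum is the weighted median (not the mean). Total weight W = 280; half-weight = 140.
Sort by position and accumulate weight:
  mile 2 (D, w=70) → cum 70
  mile 4 (C, w=80) → cum 150  ≥ 140 → median here
  mile 41 (B, w=30) → cum 180
  mile 48 (A, w=100) → cum 280
Optimal location: mile 4.

x = 4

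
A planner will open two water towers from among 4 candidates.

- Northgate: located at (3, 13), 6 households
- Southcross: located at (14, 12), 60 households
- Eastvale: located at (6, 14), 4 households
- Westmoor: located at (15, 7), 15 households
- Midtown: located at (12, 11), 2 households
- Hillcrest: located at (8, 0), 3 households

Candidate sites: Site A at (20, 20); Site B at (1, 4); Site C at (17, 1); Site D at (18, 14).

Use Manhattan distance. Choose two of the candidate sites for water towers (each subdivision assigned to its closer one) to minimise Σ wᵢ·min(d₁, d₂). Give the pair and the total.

{Site C, Site D}, total 672

Evaluate every pair (each demand assigned to the nearer of the two):
  {Site C, Site D}: total = 672
  {Site B, Site D}: total = 675
  {Site A, Site D}: total = 744
  {Site B, Site C}: total = 1146
  {Site A, Site C}: total = 1244
  {Site A, Site B}: total = 1288
Best pair: {Site C, Site D} with total 672.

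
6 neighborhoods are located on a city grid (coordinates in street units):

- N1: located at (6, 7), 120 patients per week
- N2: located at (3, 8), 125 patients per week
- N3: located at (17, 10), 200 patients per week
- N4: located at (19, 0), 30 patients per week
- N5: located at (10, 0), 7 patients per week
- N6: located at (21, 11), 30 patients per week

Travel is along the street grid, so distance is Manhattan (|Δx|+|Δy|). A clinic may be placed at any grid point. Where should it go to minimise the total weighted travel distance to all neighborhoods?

(17, 8)

Manhattan distance separates: Σwᵢ(|x−xᵢ|+|y−yᵢ|) = Σwᵢ|x−xᵢ| + Σwᵢ|y−yᵢ|, so x and y are optimised independently as 1-D weighted medians.
Total weight W = 512; half = 256.
x-coordinate, sorted with cumulative weight:
  x=3 (N2, w=125) cum 125
  x=6 (N1, w=120) cum 245
  x=10 (N5, w=7) cum 252
  x=17 (N3, w=200) cum 452  ← median
  x=19 (N4, w=30) cum 482
  x=21 (N6, w=30) cum 512
⇒ x* = 17
y-coordinate, sorted with cumulative weight:
  y=0 (N4, w=30) cum 30
  y=0 (N5, w=7) cum 37
  y=7 (N1, w=120) cum 157
  y=8 (N2, w=125) cum 282  ← median
  y=10 (N3, w=200) cum 482
  y=11 (N6, w=30) cum 512
⇒ y* = 8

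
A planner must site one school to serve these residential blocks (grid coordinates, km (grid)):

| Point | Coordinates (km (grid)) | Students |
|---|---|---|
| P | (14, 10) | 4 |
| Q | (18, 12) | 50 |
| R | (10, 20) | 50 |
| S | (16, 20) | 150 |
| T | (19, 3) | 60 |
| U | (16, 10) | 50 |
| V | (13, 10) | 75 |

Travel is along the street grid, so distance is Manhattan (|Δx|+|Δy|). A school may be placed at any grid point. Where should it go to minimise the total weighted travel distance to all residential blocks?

(16, 12)

Manhattan distance separates: Σwᵢ(|x−xᵢ|+|y−yᵢ|) = Σwᵢ|x−xᵢ| + Σwᵢ|y−yᵢ|, so x and y are optimised independently as 1-D weighted medians.
Total weight W = 439; half = 219.5.
x-coordinate, sorted with cumulative weight:
  x=10 (R, w=50) cum 50
  x=13 (V, w=75) cum 125
  x=14 (P, w=4) cum 129
  x=16 (S, w=150) cum 279  ← median
  x=16 (U, w=50) cum 329
  x=18 (Q, w=50) cum 379
  x=19 (T, w=60) cum 439
⇒ x* = 16
y-coordinate, sorted with cumulative weight:
  y=3 (T, w=60) cum 60
  y=10 (P, w=4) cum 64
  y=10 (U, w=50) cum 114
  y=10 (V, w=75) cum 189
  y=12 (Q, w=50) cum 239  ← median
  y=20 (R, w=50) cum 289
  y=20 (S, w=150) cum 439
⇒ y* = 12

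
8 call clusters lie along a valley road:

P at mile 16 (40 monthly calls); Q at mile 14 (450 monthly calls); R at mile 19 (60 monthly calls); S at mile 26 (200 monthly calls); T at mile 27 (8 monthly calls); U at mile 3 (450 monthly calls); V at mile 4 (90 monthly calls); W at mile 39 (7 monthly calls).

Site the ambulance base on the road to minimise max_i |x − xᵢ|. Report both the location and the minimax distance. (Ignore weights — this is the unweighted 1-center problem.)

The 1-center on a line is the midpoint of the two extreme points: leftmost at 3, rightmost at 39.
Optimal location = (3 + 39)/2 = 21; maximum distance = (39 − 3)/2 = 18.

location 21, max distance 18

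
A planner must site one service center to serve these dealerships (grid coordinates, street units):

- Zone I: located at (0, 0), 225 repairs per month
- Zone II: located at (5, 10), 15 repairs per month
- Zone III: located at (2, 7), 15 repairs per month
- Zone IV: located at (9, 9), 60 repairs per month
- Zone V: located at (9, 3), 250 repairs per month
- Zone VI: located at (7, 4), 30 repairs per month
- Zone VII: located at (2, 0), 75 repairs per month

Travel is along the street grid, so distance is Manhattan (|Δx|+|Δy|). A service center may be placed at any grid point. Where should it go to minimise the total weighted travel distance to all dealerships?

Manhattan distance separates: Σwᵢ(|x−xᵢ|+|y−yᵢ|) = Σwᵢ|x−xᵢ| + Σwᵢ|y−yᵢ|, so x and y are optimised independently as 1-D weighted medians.
Total weight W = 670; half = 335.
x-coordinate, sorted with cumulative weight:
  x=0 (Zone I, w=225) cum 225
  x=2 (Zone III, w=15) cum 240
  x=2 (Zone VII, w=75) cum 315
  x=5 (Zone II, w=15) cum 330
  x=7 (Zone VI, w=30) cum 360  ← median
  x=9 (Zone IV, w=60) cum 420
  x=9 (Zone V, w=250) cum 670
⇒ x* = 7
y-coordinate, sorted with cumulative weight:
  y=0 (Zone I, w=225) cum 225
  y=0 (Zone VII, w=75) cum 300
  y=3 (Zone V, w=250) cum 550  ← median
  y=4 (Zone VI, w=30) cum 580
  y=7 (Zone III, w=15) cum 595
  y=9 (Zone IV, w=60) cum 655
  y=10 (Zone II, w=15) cum 670
⇒ y* = 3

(7, 3)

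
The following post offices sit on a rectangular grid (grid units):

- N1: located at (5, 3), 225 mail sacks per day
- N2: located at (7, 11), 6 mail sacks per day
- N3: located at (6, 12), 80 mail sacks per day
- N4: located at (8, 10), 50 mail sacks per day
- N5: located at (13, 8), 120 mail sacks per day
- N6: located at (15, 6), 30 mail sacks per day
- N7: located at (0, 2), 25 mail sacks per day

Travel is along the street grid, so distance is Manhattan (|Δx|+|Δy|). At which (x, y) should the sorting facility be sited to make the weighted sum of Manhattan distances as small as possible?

(6, 6)

Manhattan distance separates: Σwᵢ(|x−xᵢ|+|y−yᵢ|) = Σwᵢ|x−xᵢ| + Σwᵢ|y−yᵢ|, so x and y are optimised independently as 1-D weighted medians.
Total weight W = 536; half = 268.
x-coordinate, sorted with cumulative weight:
  x=0 (N7, w=25) cum 25
  x=5 (N1, w=225) cum 250
  x=6 (N3, w=80) cum 330  ← median
  x=7 (N2, w=6) cum 336
  x=8 (N4, w=50) cum 386
  x=13 (N5, w=120) cum 506
  x=15 (N6, w=30) cum 536
⇒ x* = 6
y-coordinate, sorted with cumulative weight:
  y=2 (N7, w=25) cum 25
  y=3 (N1, w=225) cum 250
  y=6 (N6, w=30) cum 280  ← median
  y=8 (N5, w=120) cum 400
  y=10 (N4, w=50) cum 450
  y=11 (N2, w=6) cum 456
  y=12 (N3, w=80) cum 536
⇒ y* = 6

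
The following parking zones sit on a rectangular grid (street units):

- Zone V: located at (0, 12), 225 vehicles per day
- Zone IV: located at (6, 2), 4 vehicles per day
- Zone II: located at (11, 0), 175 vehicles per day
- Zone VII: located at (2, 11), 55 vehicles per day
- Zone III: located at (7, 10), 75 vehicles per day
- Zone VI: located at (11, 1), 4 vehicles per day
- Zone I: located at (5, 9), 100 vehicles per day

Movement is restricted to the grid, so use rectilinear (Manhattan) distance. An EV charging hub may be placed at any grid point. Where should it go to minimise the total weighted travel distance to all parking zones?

(5, 10)

Manhattan distance separates: Σwᵢ(|x−xᵢ|+|y−yᵢ|) = Σwᵢ|x−xᵢ| + Σwᵢ|y−yᵢ|, so x and y are optimised independently as 1-D weighted medians.
Total weight W = 638; half = 319.
x-coordinate, sorted with cumulative weight:
  x=0 (Zone V, w=225) cum 225
  x=2 (Zone VII, w=55) cum 280
  x=5 (Zone I, w=100) cum 380  ← median
  x=6 (Zone IV, w=4) cum 384
  x=7 (Zone III, w=75) cum 459
  x=11 (Zone II, w=175) cum 634
  x=11 (Zone VI, w=4) cum 638
⇒ x* = 5
y-coordinate, sorted with cumulative weight:
  y=0 (Zone II, w=175) cum 175
  y=1 (Zone VI, w=4) cum 179
  y=2 (Zone IV, w=4) cum 183
  y=9 (Zone I, w=100) cum 283
  y=10 (Zone III, w=75) cum 358  ← median
  y=11 (Zone VII, w=55) cum 413
  y=12 (Zone V, w=225) cum 638
⇒ y* = 10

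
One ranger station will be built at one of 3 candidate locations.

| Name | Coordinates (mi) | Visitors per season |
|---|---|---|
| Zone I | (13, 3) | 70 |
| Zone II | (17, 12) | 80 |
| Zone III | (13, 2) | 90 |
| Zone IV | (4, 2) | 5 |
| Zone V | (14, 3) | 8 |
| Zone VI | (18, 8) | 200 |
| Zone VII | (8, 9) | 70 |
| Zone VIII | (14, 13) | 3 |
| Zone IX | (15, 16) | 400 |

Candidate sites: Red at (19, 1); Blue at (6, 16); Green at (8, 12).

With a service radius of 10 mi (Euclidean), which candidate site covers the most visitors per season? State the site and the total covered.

Coverage radius r = 10 mi; a point is covered iff (Δx)²+(Δy)² ≤ 10² = 100.
  Red (19, 1): covers {Zone I, Zone III, Zone V, Zone VI} → 368
  Blue (6, 16): covers {Zone VII, Zone VIII, Zone IX} → 473
  Green (8, 12): covers {Zone II, Zone VII, Zone VIII, Zone IX} → 553
Maximum coverage at Green: 553 visitors per season.

Green, covering 553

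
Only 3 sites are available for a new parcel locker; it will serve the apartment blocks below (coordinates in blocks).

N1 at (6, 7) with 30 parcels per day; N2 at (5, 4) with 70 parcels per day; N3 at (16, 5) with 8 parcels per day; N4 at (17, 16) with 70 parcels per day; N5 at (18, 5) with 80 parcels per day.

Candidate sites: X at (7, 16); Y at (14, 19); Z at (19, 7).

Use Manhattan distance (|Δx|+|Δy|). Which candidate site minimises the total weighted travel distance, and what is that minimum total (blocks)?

Z, total 2630 blocks

Total weighted distance at each candidate:
  X (7, 16): total = 3900
  Y (14, 19): total = 4268
  Z (19, 7): total = 2630
Minimum is at Z with total 2630 blocks.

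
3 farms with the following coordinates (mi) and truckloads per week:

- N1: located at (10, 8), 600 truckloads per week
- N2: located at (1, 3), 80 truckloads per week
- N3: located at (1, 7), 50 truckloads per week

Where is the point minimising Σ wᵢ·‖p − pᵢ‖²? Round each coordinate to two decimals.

(8.40, 7.38)

The minimiser of Σwᵢ‖p−pᵢ‖² is the weighted centroid p* = (Σwᵢpᵢ)/(Σwᵢ).
Σwᵢ = 730.
Σwᵢxᵢ = 600·10 + 80·1 + 50·1 = 6130.
Σwᵢyᵢ = 600·8 + 80·3 + 50·7 = 5390.
x* = 6130/730 = 8.40, y* = 5390/730 = 7.38.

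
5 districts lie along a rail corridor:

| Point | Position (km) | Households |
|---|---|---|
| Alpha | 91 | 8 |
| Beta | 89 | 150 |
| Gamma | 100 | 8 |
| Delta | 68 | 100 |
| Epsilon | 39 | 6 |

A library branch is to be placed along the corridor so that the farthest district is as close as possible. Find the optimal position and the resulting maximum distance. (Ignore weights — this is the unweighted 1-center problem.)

The 1-center on a line is the midpoint of the two extreme points: leftmost at 39, rightmost at 100.
Optimal location = (39 + 100)/2 = 69.5; maximum distance = (100 − 39)/2 = 30.5.

location 69.5, max distance 30.5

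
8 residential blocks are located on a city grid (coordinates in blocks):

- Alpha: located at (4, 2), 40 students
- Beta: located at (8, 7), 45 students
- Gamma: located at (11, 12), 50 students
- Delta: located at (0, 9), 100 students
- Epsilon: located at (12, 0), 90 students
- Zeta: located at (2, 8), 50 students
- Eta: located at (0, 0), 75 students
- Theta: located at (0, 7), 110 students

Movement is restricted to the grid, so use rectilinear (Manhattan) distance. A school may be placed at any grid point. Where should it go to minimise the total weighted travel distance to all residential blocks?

(0, 7)

Manhattan distance separates: Σwᵢ(|x−xᵢ|+|y−yᵢ|) = Σwᵢ|x−xᵢ| + Σwᵢ|y−yᵢ|, so x and y are optimised independently as 1-D weighted medians.
Total weight W = 560; half = 280.
x-coordinate, sorted with cumulative weight:
  x=0 (Delta, w=100) cum 100
  x=0 (Eta, w=75) cum 175
  x=0 (Theta, w=110) cum 285  ← median
  x=2 (Zeta, w=50) cum 335
  x=4 (Alpha, w=40) cum 375
  x=8 (Beta, w=45) cum 420
  x=11 (Gamma, w=50) cum 470
  x=12 (Epsilon, w=90) cum 560
⇒ x* = 0
y-coordinate, sorted with cumulative weight:
  y=0 (Epsilon, w=90) cum 90
  y=0 (Eta, w=75) cum 165
  y=2 (Alpha, w=40) cum 205
  y=7 (Beta, w=45) cum 250
  y=7 (Theta, w=110) cum 360  ← median
  y=8 (Zeta, w=50) cum 410
  y=9 (Delta, w=100) cum 510
  y=12 (Gamma, w=50) cum 560
⇒ y* = 7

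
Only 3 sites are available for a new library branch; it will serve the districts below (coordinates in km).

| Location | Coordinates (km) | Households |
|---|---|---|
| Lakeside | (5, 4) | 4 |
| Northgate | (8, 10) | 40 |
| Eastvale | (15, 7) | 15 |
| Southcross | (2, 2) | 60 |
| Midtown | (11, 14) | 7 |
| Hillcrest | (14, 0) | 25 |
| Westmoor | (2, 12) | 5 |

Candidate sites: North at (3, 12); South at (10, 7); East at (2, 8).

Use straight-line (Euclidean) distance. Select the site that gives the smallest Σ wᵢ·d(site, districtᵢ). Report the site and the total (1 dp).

South, total 1106.8 km

Total weighted distance at each candidate:
  North (3, 12): total = 1516.1
  South (10, 7): total = 1106.8
  East (2, 8): total = 1284.8
Minimum is at South with total 1106.8 km.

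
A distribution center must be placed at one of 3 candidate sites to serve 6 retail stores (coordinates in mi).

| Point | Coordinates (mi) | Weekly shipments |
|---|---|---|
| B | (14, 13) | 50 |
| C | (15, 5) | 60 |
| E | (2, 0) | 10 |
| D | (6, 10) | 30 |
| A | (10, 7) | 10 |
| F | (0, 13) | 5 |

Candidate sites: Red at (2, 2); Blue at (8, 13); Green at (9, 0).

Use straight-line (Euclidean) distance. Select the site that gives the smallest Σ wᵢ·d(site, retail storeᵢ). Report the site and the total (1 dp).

Total weighted distance at each candidate:
  Red (2, 2): total = 2053.0
  Blue (8, 13): total = 1292.4
  Green (9, 0): total = 1698.0
Minimum is at Blue with total 1292.4 mi.

Blue, total 1292.4 mi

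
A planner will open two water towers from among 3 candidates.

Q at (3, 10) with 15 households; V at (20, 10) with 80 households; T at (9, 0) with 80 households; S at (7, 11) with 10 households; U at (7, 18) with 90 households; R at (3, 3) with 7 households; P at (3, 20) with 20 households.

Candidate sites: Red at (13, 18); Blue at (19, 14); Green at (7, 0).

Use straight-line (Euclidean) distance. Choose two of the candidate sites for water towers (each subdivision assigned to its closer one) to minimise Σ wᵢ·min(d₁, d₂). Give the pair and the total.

{Red, Green}, total 2043.1

Evaluate every pair (each demand assigned to the nearer of the two):
  {Red, Green}: total = 2043.1
  {Blue, Green}: total = 2276.6
  {Red, Blue}: total = 2860.7
Best pair: {Red, Green} with total 2043.1.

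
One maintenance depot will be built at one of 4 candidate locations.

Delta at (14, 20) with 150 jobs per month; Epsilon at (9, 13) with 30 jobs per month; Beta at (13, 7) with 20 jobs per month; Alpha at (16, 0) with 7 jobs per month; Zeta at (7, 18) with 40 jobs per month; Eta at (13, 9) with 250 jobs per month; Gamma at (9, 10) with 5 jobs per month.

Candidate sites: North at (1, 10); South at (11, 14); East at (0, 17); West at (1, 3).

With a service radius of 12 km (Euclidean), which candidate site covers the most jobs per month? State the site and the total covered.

Coverage radius r = 12 km; a point is covered iff (Δx)²+(Δy)² ≤ 12² = 144.
  North (1, 10): covers {Epsilon, Zeta, Gamma} → 75
  South (11, 14): covers {Delta, Epsilon, Beta, Zeta, Eta, Gamma} → 495
  East (0, 17): covers {Epsilon, Zeta, Gamma} → 75
  West (1, 3): covers {Gamma} → 5
Maximum coverage at South: 495 jobs per month.

South, covering 495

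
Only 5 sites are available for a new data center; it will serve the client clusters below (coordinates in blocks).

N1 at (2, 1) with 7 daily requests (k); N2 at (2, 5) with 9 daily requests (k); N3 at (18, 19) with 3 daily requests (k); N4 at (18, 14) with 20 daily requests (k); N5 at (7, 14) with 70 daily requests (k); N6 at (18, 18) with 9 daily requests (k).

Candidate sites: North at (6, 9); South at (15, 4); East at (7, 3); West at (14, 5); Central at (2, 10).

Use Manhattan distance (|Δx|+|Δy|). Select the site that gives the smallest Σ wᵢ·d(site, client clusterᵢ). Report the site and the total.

Total weighted distance at each candidate:
  North (6, 9): total = 1171
  South (15, 4): total = 1965
  East (7, 3): total = 1637
  West (14, 5): total = 1807
  Central (2, 10): total = 1429
Minimum is at North with total 1171 blocks.

North, total 1171 blocks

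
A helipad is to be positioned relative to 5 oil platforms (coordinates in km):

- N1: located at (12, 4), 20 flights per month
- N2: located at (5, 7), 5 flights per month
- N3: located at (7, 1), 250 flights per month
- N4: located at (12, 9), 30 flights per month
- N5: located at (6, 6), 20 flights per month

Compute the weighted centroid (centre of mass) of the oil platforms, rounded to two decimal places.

(7.68, 2.32)

The minimiser of Σwᵢ‖p−pᵢ‖² is the weighted centroid p* = (Σwᵢpᵢ)/(Σwᵢ).
Σwᵢ = 325.
Σwᵢxᵢ = 20·12 + 5·5 + 250·7 + 30·12 + 20·6 = 2495.
Σwᵢyᵢ = 20·4 + 5·7 + 250·1 + 30·9 + 20·6 = 755.
x* = 2495/325 = 7.68, y* = 755/325 = 2.32.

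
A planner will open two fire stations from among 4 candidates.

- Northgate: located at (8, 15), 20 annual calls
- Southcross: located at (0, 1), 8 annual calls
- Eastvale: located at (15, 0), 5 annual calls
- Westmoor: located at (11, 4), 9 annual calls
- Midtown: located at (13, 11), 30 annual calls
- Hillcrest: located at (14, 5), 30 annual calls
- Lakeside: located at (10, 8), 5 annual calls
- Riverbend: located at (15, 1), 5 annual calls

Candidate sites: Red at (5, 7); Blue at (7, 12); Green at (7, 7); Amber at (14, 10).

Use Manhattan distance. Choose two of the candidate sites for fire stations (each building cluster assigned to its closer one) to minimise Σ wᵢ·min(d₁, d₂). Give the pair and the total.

Evaluate every pair (each demand assigned to the nearer of the two):
  {Blue, Amber}: total = 650
  {Green, Amber}: total = 682
  {Red, Amber}: total = 734
  {Blue, Green}: total = 892
  {Red, Blue}: total = 984
  {Red, Green}: total = 1066
Best pair: {Blue, Amber} with total 650.

{Blue, Amber}, total 650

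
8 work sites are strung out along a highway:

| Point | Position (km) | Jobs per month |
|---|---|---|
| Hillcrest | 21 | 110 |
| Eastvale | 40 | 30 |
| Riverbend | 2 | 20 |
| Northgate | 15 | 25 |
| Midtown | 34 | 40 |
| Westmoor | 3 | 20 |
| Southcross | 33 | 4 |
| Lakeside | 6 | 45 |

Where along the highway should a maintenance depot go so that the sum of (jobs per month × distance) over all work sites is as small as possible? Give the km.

x = 21

For a sum of weighted absolute distances on a line, the optimum is the weighted median (not the mean). Total weight W = 294; half-weight = 147.
Sort by position and accumulate weight:
  km 2 (Riverbend, w=20) → cum 20
  km 3 (Westmoor, w=20) → cum 40
  km 6 (Lakeside, w=45) → cum 85
  km 15 (Northgate, w=25) → cum 110
  km 21 (Hillcrest, w=110) → cum 220  ≥ 147 → median here
  km 33 (Southcross, w=4) → cum 224
  km 34 (Midtown, w=40) → cum 264
  km 40 (Eastvale, w=30) → cum 294
Optimal location: km 21.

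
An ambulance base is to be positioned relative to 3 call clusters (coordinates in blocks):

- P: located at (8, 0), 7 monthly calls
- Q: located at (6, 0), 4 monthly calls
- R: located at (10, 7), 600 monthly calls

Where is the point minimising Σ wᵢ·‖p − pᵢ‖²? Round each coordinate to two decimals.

The minimiser of Σwᵢ‖p−pᵢ‖² is the weighted centroid p* = (Σwᵢpᵢ)/(Σwᵢ).
Σwᵢ = 611.
Σwᵢxᵢ = 7·8 + 4·6 + 600·10 = 6080.
Σwᵢyᵢ = 7·0 + 4·0 + 600·7 = 4200.
x* = 6080/611 = 9.95, y* = 4200/611 = 6.87.

(9.95, 6.87)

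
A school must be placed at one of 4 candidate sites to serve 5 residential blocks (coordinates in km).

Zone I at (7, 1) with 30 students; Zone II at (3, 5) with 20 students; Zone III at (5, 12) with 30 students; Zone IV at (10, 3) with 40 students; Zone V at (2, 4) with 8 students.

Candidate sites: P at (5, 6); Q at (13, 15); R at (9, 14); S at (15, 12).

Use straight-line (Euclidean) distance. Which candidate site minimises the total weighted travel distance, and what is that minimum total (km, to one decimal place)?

Total weighted distance at each candidate:
  P (5, 6): total = 648.4
  Q (13, 15): total = 1615.3
  R (9, 14): total = 1284.6
  S (15, 12): total = 1519.8
Minimum is at P with total 648.4 km.

P, total 648.4 km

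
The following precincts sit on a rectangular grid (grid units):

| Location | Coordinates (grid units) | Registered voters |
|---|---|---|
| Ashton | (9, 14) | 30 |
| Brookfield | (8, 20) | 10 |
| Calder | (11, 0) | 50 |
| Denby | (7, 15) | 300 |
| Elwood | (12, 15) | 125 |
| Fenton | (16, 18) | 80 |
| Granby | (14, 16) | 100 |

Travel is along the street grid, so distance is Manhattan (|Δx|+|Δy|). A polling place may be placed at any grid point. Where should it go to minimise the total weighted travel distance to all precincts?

(11, 15)

Manhattan distance separates: Σwᵢ(|x−xᵢ|+|y−yᵢ|) = Σwᵢ|x−xᵢ| + Σwᵢ|y−yᵢ|, so x and y are optimised independently as 1-D weighted medians.
Total weight W = 695; half = 347.5.
x-coordinate, sorted with cumulative weight:
  x=7 (Denby, w=300) cum 300
  x=8 (Brookfield, w=10) cum 310
  x=9 (Ashton, w=30) cum 340
  x=11 (Calder, w=50) cum 390  ← median
  x=12 (Elwood, w=125) cum 515
  x=14 (Granby, w=100) cum 615
  x=16 (Fenton, w=80) cum 695
⇒ x* = 11
y-coordinate, sorted with cumulative weight:
  y=0 (Calder, w=50) cum 50
  y=14 (Ashton, w=30) cum 80
  y=15 (Denby, w=300) cum 380  ← median
  y=15 (Elwood, w=125) cum 505
  y=16 (Granby, w=100) cum 605
  y=18 (Fenton, w=80) cum 685
  y=20 (Brookfield, w=10) cum 695
⇒ y* = 15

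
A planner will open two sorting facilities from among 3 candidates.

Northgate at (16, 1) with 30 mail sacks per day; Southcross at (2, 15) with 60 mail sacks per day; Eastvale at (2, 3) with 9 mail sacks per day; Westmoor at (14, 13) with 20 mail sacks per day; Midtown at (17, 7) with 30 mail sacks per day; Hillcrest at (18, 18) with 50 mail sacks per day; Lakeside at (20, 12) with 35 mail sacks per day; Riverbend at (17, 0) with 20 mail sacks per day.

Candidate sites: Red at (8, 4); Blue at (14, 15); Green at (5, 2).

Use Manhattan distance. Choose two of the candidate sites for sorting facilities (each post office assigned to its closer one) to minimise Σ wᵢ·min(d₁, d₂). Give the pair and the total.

{Red, Blue}, total 2408

Evaluate every pair (each demand assigned to the nearer of the two):
  {Red, Blue}: total = 2408
  {Blue, Green}: total = 2431
  {Red, Green}: total = 4146
Best pair: {Red, Blue} with total 2408.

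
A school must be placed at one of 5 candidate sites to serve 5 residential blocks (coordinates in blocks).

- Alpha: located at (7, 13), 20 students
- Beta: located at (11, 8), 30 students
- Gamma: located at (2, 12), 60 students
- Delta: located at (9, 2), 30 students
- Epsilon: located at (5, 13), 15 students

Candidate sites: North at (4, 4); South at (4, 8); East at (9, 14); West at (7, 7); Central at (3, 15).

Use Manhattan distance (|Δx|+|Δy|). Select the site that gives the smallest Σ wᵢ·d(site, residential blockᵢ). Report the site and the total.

South, total 1150 blocks

Total weighted distance at each candidate:
  North (4, 4): total = 1530
  South (4, 8): total = 1150
  East (9, 14): total = 1275
  West (7, 7): total = 1200
  Central (3, 15): total = 1440
Minimum is at South with total 1150 blocks.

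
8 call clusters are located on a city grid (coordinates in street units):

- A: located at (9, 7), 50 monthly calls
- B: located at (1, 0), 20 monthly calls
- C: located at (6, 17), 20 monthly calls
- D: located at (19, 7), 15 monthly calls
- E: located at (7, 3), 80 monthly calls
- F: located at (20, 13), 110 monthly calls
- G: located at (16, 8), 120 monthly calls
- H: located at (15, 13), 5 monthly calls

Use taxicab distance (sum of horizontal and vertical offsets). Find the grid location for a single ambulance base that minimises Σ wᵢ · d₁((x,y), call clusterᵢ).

(16, 8)

Manhattan distance separates: Σwᵢ(|x−xᵢ|+|y−yᵢ|) = Σwᵢ|x−xᵢ| + Σwᵢ|y−yᵢ|, so x and y are optimised independently as 1-D weighted medians.
Total weight W = 420; half = 210.
x-coordinate, sorted with cumulative weight:
  x=1 (B, w=20) cum 20
  x=6 (C, w=20) cum 40
  x=7 (E, w=80) cum 120
  x=9 (A, w=50) cum 170
  x=15 (H, w=5) cum 175
  x=16 (G, w=120) cum 295  ← median
  x=19 (D, w=15) cum 310
  x=20 (F, w=110) cum 420
⇒ x* = 16
y-coordinate, sorted with cumulative weight:
  y=0 (B, w=20) cum 20
  y=3 (E, w=80) cum 100
  y=7 (A, w=50) cum 150
  y=7 (D, w=15) cum 165
  y=8 (G, w=120) cum 285  ← median
  y=13 (F, w=110) cum 395
  y=13 (H, w=5) cum 400
  y=17 (C, w=20) cum 420
⇒ y* = 8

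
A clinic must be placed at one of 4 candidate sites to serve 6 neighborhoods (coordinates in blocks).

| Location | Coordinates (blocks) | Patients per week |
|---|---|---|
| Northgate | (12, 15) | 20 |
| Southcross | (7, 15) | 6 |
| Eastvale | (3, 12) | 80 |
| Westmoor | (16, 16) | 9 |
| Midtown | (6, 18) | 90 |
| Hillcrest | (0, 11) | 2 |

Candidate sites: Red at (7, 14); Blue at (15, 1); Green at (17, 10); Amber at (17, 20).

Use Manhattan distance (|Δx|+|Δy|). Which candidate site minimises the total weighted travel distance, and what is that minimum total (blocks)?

Red, total 1175 blocks

Total weighted distance at each candidate:
  Red (7, 14): total = 1175
  Blue (15, 1): total = 4846
  Green (17, 10): total = 3379
  Amber (17, 20): total = 3317
Minimum is at Red with total 1175 blocks.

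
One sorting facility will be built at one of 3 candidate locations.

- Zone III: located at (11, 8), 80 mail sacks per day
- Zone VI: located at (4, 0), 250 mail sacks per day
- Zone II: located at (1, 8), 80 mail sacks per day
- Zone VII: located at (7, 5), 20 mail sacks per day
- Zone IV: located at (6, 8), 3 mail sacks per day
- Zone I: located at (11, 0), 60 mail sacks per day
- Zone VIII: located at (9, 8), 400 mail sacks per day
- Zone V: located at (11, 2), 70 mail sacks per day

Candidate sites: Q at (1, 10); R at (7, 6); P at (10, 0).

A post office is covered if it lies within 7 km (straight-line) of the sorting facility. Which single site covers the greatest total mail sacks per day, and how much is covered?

R, covering 903

Coverage radius r = 7 km; a point is covered iff (Δx)²+(Δy)² ≤ 7² = 49.
  Q (1, 10): covers {Zone II, Zone IV} → 83
  R (7, 6): covers {Zone III, Zone VI, Zone II, Zone VII, Zone IV, Zone VIII, Zone V} → 903
  P (10, 0): covers {Zone VI, Zone VII, Zone I, Zone V} → 400
Maximum coverage at R: 903 mail sacks per day.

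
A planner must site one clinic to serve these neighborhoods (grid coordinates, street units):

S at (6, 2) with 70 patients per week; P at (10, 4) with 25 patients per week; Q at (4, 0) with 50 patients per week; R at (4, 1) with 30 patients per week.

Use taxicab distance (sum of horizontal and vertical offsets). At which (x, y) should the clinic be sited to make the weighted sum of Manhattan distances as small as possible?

Manhattan distance separates: Σwᵢ(|x−xᵢ|+|y−yᵢ|) = Σwᵢ|x−xᵢ| + Σwᵢ|y−yᵢ|, so x and y are optimised independently as 1-D weighted medians.
Total weight W = 175; half = 87.5.
x-coordinate, sorted with cumulative weight:
  x=4 (Q, w=50) cum 50
  x=4 (R, w=30) cum 80
  x=6 (S, w=70) cum 150  ← median
  x=10 (P, w=25) cum 175
⇒ x* = 6
y-coordinate, sorted with cumulative weight:
  y=0 (Q, w=50) cum 50
  y=1 (R, w=30) cum 80
  y=2 (S, w=70) cum 150  ← median
  y=4 (P, w=25) cum 175
⇒ y* = 2

(6, 2)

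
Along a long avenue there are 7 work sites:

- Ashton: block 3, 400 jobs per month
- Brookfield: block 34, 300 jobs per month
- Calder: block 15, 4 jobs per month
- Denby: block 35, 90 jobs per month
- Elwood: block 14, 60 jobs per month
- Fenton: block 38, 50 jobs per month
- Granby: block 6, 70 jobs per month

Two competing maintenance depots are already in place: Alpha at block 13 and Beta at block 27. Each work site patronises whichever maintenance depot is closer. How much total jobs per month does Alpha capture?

534

The indifferent point is the midpoint (13+27)/2 = 20; work sites left of it (closer to Alpha at 13) go to Alpha, those right go to Beta.
  Ashton at 3 (w=400) → Alpha
  Granby at 6 (w=70) → Alpha
  Elwood at 14 (w=60) → Alpha
  Calder at 15 (w=4) → Alpha
  Brookfield at 34 (w=300) → Beta
  Denby at 35 (w=90) → Beta
  Fenton at 38 (w=50) → Beta
Alpha captures 534; Beta captures 440.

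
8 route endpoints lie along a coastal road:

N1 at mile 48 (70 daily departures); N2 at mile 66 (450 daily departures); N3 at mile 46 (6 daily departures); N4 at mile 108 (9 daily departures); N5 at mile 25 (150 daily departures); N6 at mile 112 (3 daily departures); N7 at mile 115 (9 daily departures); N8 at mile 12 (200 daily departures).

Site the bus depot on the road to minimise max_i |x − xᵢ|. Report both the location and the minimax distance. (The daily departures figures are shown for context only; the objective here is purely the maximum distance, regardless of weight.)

The 1-center on a line is the midpoint of the two extreme points: leftmost at 12, rightmost at 115.
Optimal location = (12 + 115)/2 = 63.5; maximum distance = (115 − 12)/2 = 51.5.

location 63.5, max distance 51.5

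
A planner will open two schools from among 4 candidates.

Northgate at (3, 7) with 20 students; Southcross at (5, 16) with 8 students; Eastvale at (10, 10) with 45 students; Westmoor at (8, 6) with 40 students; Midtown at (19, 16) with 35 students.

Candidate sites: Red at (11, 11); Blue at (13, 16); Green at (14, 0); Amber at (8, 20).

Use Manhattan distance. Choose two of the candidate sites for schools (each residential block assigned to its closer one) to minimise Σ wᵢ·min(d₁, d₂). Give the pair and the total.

{Red, Blue}, total 924

Evaluate every pair (each demand assigned to the nearer of the two):
  {Red, Blue}: total = 924
  {Red, Amber}: total = 1161
  {Red, Green}: total = 1193
  {Blue, Green}: total = 1519
  {Blue, Amber}: total = 1591
  {Green, Amber}: total = 1961
Best pair: {Red, Blue} with total 924.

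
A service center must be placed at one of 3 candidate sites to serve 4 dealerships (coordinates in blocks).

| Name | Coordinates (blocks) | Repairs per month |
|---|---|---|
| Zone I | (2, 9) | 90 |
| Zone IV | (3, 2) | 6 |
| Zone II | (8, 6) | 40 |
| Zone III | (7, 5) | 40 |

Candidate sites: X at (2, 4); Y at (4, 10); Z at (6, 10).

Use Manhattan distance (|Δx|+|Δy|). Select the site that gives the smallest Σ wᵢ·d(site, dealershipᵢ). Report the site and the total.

Total weighted distance at each candidate:
  X (2, 4): total = 1028
  Y (4, 10): total = 964
  Z (6, 10): total = 996
Minimum is at Y with total 964 blocks.

Y, total 964 blocks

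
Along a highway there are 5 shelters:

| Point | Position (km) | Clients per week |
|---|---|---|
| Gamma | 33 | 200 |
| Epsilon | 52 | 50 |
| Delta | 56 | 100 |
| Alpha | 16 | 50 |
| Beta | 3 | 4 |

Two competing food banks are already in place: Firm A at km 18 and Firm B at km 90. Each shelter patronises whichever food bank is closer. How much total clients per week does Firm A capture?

The indifferent point is the midpoint (18+90)/2 = 54; shelters left of it (closer to Firm A at 18) go to Firm A, those right go to Firm B.
  Beta at 3 (w=4) → Firm A
  Alpha at 16 (w=50) → Firm A
  Gamma at 33 (w=200) → Firm A
  Epsilon at 52 (w=50) → Firm A
  Delta at 56 (w=100) → Firm B
Firm A captures 304; Firm B captures 100.

304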